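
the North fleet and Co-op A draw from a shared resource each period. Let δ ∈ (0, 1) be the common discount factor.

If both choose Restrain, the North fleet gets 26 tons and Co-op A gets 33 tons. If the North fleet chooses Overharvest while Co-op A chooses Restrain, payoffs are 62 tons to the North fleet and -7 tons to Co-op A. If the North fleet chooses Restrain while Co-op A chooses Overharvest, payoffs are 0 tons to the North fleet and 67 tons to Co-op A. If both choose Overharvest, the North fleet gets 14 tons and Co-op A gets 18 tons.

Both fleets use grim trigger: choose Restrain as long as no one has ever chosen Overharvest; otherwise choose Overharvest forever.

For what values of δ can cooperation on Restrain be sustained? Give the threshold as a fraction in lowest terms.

3/4

the North fleet's threshold: (62−26)/(62−14) = 3/4.
Co-op A's threshold: (67−33)/(67−18) = 34/49.
3/4 > 34/49, so the North fleet binds and δ* = 3/4.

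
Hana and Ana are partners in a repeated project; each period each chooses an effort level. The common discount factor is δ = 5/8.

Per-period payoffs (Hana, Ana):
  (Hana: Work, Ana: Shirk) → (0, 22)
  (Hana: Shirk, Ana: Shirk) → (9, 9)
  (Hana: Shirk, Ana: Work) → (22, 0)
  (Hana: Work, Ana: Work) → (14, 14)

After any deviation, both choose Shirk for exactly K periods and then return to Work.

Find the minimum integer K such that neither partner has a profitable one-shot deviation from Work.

Need Σ_{k=1}^{K} δ^k ≥ (22−14)/(14−9) = 1.6000 at δ = 5/8.
At K = 6 the sum is 1.5673 < 1.6000; at K = 7 it is 1.6046 ≥ 1.6000.
So the minimum punishment length is K = 7.

7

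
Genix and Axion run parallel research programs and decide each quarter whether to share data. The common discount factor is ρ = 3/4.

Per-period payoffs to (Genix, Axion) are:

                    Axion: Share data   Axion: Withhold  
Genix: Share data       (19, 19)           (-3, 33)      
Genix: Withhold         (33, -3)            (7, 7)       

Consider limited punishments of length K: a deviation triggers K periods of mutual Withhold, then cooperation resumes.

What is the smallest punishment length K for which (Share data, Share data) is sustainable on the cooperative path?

2

IC: ρ(1−ρ^K)/(1−ρ) ≥ (33−19)/(19−7) = 7/6.
With ρ = 3/4: need 1 − ρ^K ≥ 7/6·(1−3/4)/(3/4), i.e. ρ^K ≤ 0.6111.
Since (3/4)^1 = 0.7500 and (3/4)^2 = 0.5625, the smallest such K is 2.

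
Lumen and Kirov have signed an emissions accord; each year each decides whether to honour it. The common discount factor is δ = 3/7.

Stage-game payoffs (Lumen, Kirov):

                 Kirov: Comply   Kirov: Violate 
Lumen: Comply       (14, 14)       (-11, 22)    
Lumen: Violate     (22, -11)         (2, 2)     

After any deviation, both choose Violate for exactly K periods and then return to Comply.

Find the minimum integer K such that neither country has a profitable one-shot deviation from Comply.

No profitable deviation requires (14−2)(δ+…+δ^K) ≥ 22−14, i.e. δ+…+δ^K ≥ 2/3 ≈ 0.6667.
With δ = 3/7, the partial sums are K=1: 0.4286, K=2: 0.6122, K=3: 0.6910.
K = 3 is the first length at which the sum reaches 0.6667.

3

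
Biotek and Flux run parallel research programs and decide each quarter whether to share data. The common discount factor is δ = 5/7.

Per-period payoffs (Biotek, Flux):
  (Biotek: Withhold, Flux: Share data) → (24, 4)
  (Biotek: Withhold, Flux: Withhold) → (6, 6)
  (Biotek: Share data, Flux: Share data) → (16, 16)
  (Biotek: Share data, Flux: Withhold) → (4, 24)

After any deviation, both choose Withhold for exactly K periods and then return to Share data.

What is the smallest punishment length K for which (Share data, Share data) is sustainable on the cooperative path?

2

IC: δ(1−δ^K)/(1−δ) ≥ (24−16)/(16−6) = 4/5.
With δ = 5/7: need 1 − δ^K ≥ 4/5·(1−5/7)/(5/7), i.e. δ^K ≤ 0.6800.
Since (5/7)^1 = 0.7143 and (5/7)^2 = 0.5102, the smallest such K is 2.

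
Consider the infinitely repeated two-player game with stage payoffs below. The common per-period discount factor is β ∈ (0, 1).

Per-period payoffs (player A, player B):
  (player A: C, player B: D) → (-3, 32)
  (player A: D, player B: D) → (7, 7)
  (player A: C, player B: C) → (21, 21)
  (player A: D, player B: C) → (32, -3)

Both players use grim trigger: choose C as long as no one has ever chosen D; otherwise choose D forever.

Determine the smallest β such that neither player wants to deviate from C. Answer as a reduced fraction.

11/25

One-period gain from deviating is 32 − 21 = 11. The loss is 21 − 7 = 14 in every subsequent period, with present value 14·β/(1−β).
Deviation is unprofitable when 14·β/(1−β) ≥ 11, i.e. β/(1−β) ≥ 11/14.
Equivalently β ≥ 11/(11+14) = 11/25.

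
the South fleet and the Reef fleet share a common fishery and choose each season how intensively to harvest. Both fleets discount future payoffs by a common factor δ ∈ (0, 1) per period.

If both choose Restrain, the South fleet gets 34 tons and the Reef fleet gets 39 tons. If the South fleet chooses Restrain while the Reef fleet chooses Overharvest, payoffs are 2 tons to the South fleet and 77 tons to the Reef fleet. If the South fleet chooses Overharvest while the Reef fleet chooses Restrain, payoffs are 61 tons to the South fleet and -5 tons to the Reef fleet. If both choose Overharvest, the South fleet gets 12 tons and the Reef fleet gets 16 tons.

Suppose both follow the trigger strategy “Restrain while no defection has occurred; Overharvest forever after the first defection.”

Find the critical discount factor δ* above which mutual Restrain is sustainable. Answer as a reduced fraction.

38/61

For the South fleet: deviation gain 61−34 = 27, per-period punishment loss 34−12 = 22. IC gives δ ≥ 27/49.
For the Reef fleet: gain 38, loss 23 per period, so δ ≥ 38/61.
The tighter constraint is the Reef fleet's, so cooperation needs δ ≥ 38/61.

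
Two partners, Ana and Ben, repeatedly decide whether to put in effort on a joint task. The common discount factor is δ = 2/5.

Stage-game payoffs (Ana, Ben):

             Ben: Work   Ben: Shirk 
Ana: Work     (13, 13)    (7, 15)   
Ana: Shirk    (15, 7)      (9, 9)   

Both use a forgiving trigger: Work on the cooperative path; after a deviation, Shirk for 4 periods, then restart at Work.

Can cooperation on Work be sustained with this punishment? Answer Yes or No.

Yes

A one-shot deviation gives 15 now, then 9 for 4 periods, then back to 13.
Gain from deviating: (15−13) today; loss: (13−9) in each of the next 4 periods.
No-deviation condition: (13−9)(δ+…+δ^4) ≥ 15−13, i.e. δ+…+δ^4 ≥ 1/2.
At δ = 2/5: δ+…+δ^4 = 0.6496 ≥ 0.5000.
So cooperation is sustainable.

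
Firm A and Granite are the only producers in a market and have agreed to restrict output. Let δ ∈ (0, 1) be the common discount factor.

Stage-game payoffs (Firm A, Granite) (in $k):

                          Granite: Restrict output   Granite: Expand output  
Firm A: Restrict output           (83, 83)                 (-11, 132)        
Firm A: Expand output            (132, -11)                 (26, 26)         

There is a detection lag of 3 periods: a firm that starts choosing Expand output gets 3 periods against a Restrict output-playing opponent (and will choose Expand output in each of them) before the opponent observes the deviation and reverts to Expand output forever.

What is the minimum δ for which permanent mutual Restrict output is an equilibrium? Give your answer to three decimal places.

0.773

Deviating for the 3 undetected periods gains 132−83 = 49 per period over cooperation, then loses 83−26 = 57 per period forever once punishment starts.
Gain: 49(1 + δ + … + δ^2); loss: 57·δ^3/(1−δ).
No profitable deviation ⇔ 49(1−δ^3) ≤ 57·δ^3, i.e. δ^3 ≥ 49/(49+57) = 49/106.
Hence δ ≥ (49/106)^(1/3) ≈ 0.773.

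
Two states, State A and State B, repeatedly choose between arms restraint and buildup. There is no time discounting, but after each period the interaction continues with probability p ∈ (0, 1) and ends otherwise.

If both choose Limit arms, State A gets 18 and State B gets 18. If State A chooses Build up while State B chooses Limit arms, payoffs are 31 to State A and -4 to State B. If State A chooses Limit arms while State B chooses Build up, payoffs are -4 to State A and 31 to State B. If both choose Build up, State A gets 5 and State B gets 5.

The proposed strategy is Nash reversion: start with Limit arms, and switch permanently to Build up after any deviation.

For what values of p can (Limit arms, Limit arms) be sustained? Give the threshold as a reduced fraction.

Expected cooperation value is 18 + p·18 + p²·18 + … = 18/(1−p); deviation gives 31 + p·5/(1−p).
18 ≥ 31(1−p) + 5p ⇒ 26p ≥ 13 ⇒ p ≥ 13/26 = 1/2.

1/2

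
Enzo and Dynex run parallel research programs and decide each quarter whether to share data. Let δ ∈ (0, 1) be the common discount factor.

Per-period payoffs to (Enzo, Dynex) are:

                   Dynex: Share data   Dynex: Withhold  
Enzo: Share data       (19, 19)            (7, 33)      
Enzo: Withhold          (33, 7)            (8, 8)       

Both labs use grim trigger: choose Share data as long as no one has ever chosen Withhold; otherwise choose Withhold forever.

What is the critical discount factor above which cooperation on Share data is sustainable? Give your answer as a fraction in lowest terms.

14/25

Under grim trigger the critical discount factor is (T−C)/(T−P) with T = 33, C = 19, P = 8.
δ* = (33−19)/(33−8) = 14/25.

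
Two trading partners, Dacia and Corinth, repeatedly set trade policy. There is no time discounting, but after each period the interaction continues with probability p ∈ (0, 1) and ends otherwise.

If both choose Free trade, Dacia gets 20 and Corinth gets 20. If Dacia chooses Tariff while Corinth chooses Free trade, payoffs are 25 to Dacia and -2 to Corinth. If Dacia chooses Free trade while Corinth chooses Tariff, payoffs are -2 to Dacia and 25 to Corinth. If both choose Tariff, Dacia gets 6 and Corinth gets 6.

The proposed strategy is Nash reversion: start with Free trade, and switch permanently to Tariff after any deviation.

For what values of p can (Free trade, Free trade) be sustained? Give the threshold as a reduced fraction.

5/19

Expected cooperation value is 20 + p·20 + p²·20 + … = 20/(1−p); deviation gives 25 + p·6/(1−p).
20 ≥ 25(1−p) + 6p ⇒ 19p ≥ 5 ⇒ p ≥ 5/19.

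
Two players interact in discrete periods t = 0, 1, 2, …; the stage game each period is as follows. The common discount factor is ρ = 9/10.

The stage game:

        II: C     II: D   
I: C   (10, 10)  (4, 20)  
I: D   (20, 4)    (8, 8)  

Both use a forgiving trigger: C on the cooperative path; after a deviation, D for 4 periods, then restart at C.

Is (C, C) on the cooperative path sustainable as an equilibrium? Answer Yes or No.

No

Comparing payoff streams over the 5 periods until play realigns: cooperate → 10(1+ρ+…+ρ^4); deviate → 20 + 8(ρ+…+ρ^4).
Cooperation is sustained iff (10−8)(ρ+…+ρ^4) ≥ 20−10.
ρ+…+ρ^4 = 9/10·(1−(9/10)^4)/(1−9/10) = 3.0951, and (20−10)/(10−8) = 5.0000.
3.0951 < 5.0000, so cooperation is not sustainable.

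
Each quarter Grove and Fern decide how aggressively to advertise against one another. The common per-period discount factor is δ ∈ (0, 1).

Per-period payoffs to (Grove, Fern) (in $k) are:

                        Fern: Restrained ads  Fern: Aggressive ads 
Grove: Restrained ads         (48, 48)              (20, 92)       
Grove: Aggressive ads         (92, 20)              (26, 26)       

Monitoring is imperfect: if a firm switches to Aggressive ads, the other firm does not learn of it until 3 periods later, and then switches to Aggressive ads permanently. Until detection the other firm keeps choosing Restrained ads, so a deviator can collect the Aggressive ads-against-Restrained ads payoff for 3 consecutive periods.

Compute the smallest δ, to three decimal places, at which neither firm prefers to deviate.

Deviating for the 3 undetected periods gains 92−48 = 44 per period over cooperation, then loses 48−26 = 22 per period forever once punishment starts.
Gain: 44(1 + δ + … + δ^2); loss: 22·δ^3/(1−δ).
No profitable deviation ⇔ 44(1−δ^3) ≤ 22·δ^3, i.e. δ^3 ≥ 44/(44+22) = 2/3.
Hence δ ≥ (2/3)^(1/3) ≈ 0.874.

0.874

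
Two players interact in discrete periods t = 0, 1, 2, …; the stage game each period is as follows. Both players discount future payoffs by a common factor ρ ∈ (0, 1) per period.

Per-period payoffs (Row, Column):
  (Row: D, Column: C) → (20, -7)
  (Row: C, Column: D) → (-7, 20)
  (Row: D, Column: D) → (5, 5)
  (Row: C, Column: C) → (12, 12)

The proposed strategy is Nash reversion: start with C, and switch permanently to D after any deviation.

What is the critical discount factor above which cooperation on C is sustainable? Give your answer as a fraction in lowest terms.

8/15

Cooperation forever yields 12 each period: 12/(1−ρ).
Deviating yields 20 once, then 5 forever: 20 + 5ρ/(1−ρ).
No profitable deviation requires 12/(1−ρ) ≥ 20 + 5ρ/(1−ρ).
Multiplying by (1−ρ): 12 ≥ 20(1−ρ) + 5ρ = 20 − 15ρ.
So 15ρ ≥ 8, i.e. ρ ≥ 8/15.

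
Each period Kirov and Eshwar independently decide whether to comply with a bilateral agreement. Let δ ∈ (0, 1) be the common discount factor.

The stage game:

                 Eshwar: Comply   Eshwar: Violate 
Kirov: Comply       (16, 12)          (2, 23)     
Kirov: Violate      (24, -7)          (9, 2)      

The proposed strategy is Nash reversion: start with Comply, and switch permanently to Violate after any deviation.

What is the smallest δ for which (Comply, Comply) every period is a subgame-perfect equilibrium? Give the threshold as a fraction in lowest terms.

For Kirov: deviation gain 24−16 = 8, per-period punishment loss 16−9 = 7. IC gives δ ≥ 8/15.
For Eshwar: gain 11, loss 10 per period, so δ ≥ 11/21.
The tighter constraint is Kirov's, so cooperation needs δ ≥ 8/15.

8/15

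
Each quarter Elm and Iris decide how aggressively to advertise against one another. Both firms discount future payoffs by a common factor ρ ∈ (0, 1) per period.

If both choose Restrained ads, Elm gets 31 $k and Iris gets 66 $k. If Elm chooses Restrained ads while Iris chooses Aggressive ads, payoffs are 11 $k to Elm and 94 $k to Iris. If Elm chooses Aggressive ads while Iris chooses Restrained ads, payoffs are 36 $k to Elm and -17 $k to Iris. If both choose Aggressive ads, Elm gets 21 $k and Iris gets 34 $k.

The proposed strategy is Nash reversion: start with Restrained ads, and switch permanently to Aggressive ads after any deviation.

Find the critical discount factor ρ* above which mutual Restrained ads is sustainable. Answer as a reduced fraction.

Elm's threshold: (36−31)/(36−21) = 1/3.
Iris's threshold: (94−66)/(94−34) = 7/15.
1/3 < 7/15, so Iris binds and ρ* = 7/15.

7/15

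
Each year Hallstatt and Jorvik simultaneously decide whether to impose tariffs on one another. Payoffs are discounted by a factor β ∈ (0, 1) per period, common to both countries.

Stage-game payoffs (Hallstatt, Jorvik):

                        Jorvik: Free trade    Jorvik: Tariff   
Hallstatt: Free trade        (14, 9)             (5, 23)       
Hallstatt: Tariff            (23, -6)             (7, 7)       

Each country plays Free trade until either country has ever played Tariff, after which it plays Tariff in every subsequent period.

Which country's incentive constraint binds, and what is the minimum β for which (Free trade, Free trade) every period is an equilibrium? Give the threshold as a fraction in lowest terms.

Jorvik; β ≥ 7/8

Hallstatt: cooperation gives 14 each period; deviation gives 23 once then 7 forever.
  14/(1−β) ≥ 23 + 7β/(1−β) ⇒ β ≥ 9/16.
Jorvik: cooperation gives 9 each period; deviation gives 23 once then 7 forever.
  β ≥ 14/16 = 7/8.
Both must hold, so the binding constraint is Jorvik's: β ≥ 7/8.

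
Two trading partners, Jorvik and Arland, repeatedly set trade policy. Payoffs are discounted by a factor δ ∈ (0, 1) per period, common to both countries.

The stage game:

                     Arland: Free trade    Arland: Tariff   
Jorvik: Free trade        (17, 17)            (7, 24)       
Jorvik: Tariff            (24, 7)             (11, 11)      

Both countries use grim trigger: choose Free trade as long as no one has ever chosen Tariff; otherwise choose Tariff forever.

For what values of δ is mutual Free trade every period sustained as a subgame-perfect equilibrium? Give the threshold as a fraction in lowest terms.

Under grim trigger the critical discount factor is (T−C)/(T−P) with T = 24, C = 17, P = 11.
δ* = (24−17)/(24−11) = 7/13.

7/13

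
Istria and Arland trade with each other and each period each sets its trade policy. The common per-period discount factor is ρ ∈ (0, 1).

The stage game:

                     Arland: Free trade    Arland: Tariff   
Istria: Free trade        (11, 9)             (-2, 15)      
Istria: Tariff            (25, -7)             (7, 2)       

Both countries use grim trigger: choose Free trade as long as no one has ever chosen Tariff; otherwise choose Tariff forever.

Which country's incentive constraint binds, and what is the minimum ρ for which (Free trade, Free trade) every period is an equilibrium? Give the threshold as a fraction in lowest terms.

Istria's threshold: (25−11)/(25−7) = 7/9.
Arland's threshold: (15−9)/(15−2) = 6/13.
7/9 > 6/13, so Istria binds and ρ* = 7/9.

Istria; ρ ≥ 7/9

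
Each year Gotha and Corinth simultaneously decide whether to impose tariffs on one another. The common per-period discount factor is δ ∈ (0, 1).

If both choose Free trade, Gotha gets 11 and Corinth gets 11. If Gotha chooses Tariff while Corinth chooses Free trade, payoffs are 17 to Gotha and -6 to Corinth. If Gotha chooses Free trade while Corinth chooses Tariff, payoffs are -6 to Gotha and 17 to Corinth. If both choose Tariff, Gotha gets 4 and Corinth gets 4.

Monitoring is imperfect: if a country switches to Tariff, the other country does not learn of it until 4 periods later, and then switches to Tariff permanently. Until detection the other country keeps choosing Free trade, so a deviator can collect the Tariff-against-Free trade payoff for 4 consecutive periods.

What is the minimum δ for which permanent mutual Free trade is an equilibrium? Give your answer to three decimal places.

0.824

The best deviation is to choose Tariff for all 4 undetected periods, earning 17 each, then 4 forever once detected.
Deviation value: 17(1−δ^4)/(1−δ) + 4δ^4/(1−δ); cooperation value: 11/(1−δ).
IC: 11 ≥ 17(1−δ^4) + 4δ^4 = 17 − 13δ^4.
So δ^4 ≥ 6/13, giving δ ≥ (6/13)^(1/4) ≈ 0.824.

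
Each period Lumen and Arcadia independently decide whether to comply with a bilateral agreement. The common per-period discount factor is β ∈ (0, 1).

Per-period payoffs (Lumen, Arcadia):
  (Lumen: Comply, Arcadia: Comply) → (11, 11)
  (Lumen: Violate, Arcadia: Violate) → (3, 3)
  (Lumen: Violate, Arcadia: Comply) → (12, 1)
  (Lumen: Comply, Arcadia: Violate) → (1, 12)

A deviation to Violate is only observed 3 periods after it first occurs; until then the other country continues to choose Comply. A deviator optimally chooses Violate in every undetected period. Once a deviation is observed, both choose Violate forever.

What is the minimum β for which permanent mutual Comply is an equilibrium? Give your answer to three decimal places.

0.481

The best deviation is to choose Violate for all 3 undetected periods, earning 12 each, then 3 forever once detected.
Deviation value: 12(1−β^3)/(1−β) + 3β^3/(1−β); cooperation value: 11/(1−β).
IC: 11 ≥ 12(1−β^3) + 3β^3 = 12 − 9β^3.
So β^3 ≥ 1/9, giving β ≥ (1/9)^(1/3) ≈ 0.481.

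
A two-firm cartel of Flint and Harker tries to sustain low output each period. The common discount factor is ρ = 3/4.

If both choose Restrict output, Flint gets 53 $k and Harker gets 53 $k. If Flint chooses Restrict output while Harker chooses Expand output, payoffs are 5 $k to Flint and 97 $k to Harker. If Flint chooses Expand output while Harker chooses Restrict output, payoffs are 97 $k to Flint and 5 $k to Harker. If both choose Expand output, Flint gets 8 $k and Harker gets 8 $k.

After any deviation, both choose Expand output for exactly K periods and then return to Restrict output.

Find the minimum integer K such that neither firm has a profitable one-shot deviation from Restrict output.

Need Σ_{k=1}^{K} ρ^k ≥ (97−53)/(53−8) = 0.9778 at ρ = 3/4.
At K = 1 the sum is 0.7500 < 0.9778; at K = 2 it is 1.3125 ≥ 0.9778.
So the minimum punishment length is K = 2.

2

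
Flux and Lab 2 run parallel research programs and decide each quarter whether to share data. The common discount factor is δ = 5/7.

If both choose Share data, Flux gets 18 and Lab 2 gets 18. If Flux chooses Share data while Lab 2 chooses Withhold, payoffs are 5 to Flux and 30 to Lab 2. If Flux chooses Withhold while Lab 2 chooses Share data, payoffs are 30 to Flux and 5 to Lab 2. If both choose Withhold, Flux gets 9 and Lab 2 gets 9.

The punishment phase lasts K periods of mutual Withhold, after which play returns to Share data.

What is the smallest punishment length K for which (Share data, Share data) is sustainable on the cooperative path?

IC: δ(1−δ^K)/(1−δ) ≥ (30−18)/(18−9) = 4/3.
With δ = 5/7: need 1 − δ^K ≥ 4/3·(1−5/7)/(5/7), i.e. δ^K ≤ 0.4667.
Since (5/7)^2 = 0.5102 and (5/7)^3 = 0.3644, the smallest such K is 3.

3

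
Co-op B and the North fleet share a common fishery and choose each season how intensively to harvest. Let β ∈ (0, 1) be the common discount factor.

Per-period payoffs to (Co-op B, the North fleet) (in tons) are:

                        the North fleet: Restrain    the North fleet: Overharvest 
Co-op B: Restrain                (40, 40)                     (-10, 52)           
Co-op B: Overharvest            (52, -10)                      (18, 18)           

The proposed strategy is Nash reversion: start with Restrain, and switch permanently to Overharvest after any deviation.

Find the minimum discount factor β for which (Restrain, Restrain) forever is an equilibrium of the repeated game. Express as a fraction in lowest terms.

40/(1−β) ≥ 52 + 18β/(1−β)
40 ≥ 52 − 34β
β ≥ 12/34 = 6/17.

6/17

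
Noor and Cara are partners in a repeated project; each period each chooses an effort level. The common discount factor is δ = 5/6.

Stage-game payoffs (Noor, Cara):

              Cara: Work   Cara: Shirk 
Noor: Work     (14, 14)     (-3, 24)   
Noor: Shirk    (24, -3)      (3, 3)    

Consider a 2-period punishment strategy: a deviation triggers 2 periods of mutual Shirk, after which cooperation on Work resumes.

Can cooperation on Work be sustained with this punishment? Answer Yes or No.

Yes

Comparing payoff streams over the 3 periods until play realigns: cooperate → 14(1+δ+…+δ^2); deviate → 24 + 3(δ+…+δ^2).
Cooperation is sustained iff (14−3)(δ+…+δ^2) ≥ 24−14.
δ+…+δ^2 = 5/6·(1−(5/6)^2)/(1−5/6) = 1.5278, and (24−14)/(14−3) = 0.9091.
1.5278 ≥ 0.9091, so cooperation is sustainable.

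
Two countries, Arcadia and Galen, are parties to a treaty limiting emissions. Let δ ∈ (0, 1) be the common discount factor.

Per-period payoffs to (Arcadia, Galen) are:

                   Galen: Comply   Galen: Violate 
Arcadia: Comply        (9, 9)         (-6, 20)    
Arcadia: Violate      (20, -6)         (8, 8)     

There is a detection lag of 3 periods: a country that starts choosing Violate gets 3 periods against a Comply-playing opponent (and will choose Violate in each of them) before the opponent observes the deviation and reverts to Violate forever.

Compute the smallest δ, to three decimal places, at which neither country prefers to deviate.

0.971

Deviating for the 3 undetected periods gains 20−9 = 11 per period over cooperation, then loses 9−8 = 1 per period forever once punishment starts.
Gain: 11(1 + δ + … + δ^2); loss: 1·δ^3/(1−δ).
No profitable deviation ⇔ 11(1−δ^3) ≤ 1·δ^3, i.e. δ^3 ≥ 11/(11+1) = 11/12.
Hence δ ≥ (11/12)^(1/3) ≈ 0.971.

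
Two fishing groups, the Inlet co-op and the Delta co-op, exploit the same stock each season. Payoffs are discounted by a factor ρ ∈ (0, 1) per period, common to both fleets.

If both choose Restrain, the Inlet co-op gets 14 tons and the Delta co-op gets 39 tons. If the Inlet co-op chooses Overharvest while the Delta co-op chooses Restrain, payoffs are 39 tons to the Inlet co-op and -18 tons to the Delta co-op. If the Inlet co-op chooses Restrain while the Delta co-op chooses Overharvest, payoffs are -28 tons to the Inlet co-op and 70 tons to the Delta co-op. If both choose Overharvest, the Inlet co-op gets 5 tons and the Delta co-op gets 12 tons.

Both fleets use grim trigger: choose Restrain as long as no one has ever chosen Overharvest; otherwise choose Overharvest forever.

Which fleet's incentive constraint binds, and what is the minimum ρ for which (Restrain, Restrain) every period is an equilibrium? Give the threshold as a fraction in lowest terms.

the Inlet co-op: cooperation gives 14 each period; deviation gives 39 once then 5 forever.
  14/(1−ρ) ≥ 39 + 5ρ/(1−ρ) ⇒ ρ ≥ 25/34.
the Delta co-op: cooperation gives 39 each period; deviation gives 70 once then 12 forever.
  ρ ≥ 31/58.
Both must hold, so the binding constraint is the Inlet co-op's: ρ ≥ 25/34.

the Inlet co-op; ρ ≥ 25/34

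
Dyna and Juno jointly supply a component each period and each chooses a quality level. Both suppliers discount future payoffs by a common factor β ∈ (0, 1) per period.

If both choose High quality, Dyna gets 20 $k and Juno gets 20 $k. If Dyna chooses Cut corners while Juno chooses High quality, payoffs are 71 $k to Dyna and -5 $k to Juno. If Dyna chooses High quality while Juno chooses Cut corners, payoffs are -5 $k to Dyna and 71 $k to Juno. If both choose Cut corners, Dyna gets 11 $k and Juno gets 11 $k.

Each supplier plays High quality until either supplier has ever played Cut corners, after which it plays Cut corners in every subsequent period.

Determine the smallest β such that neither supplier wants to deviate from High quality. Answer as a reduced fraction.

Cooperation forever yields 20 each period: 20/(1−β).
Deviating yields 71 once, then 11 forever: 71 + 11β/(1−β).
No profitable deviation requires 20/(1−β) ≥ 71 + 11β/(1−β).
Multiplying by (1−β): 20 ≥ 71(1−β) + 11β = 71 − 60β.
So 60β ≥ 51, i.e. β ≥ 51/60 = 17/20.

17/20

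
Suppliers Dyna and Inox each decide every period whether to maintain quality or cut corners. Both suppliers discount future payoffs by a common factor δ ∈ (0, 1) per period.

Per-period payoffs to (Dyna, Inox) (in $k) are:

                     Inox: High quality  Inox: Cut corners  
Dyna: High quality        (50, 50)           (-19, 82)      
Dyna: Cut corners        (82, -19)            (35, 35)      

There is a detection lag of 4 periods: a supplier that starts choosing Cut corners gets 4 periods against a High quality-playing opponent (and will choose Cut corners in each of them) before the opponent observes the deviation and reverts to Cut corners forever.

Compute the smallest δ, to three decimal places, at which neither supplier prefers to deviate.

0.908

A deviator earns 82 for 4 periods, then 35 forever; cooperating earns 50 forever. Multiplying the IC by (1−δ):
50 ≥ 82(1−δ^4) + 35δ^4, so 47·δ^4 ≥ 32 and δ^4 ≥ 32/47.
δ ≥ (32/47)^(1/4) ≈ 0.908.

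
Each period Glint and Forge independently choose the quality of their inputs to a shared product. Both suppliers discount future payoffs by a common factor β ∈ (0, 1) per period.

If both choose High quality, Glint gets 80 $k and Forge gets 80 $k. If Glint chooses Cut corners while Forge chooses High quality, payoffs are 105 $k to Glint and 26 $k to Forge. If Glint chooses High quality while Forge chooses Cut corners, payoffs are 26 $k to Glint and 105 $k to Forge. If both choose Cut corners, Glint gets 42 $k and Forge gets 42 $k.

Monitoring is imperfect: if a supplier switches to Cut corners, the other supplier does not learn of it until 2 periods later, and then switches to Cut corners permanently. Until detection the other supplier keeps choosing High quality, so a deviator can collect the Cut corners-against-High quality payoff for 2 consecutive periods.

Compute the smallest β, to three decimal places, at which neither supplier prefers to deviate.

0.630

The best deviation is to choose Cut corners for all 2 undetected periods, earning 105 each, then 42 forever once detected.
Deviation value: 105(1−β^2)/(1−β) + 42β^2/(1−β); cooperation value: 80/(1−β).
IC: 80 ≥ 105(1−β^2) + 42β^2 = 105 − 63β^2.
So β^2 ≥ 25/63, giving β ≥ (25/63)^(1/2) ≈ 0.630.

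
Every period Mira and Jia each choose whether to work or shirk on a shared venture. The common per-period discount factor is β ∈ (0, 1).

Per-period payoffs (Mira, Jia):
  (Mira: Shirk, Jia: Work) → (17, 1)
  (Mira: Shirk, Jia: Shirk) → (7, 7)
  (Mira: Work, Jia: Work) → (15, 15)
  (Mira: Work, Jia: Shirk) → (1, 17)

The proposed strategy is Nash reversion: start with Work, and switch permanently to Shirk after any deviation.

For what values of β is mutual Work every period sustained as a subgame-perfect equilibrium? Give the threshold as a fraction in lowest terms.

15/(1−β) ≥ 17 + 7β/(1−β)
15 ≥ 17 − 10β
β ≥ 2/10 = 1/5.

1/5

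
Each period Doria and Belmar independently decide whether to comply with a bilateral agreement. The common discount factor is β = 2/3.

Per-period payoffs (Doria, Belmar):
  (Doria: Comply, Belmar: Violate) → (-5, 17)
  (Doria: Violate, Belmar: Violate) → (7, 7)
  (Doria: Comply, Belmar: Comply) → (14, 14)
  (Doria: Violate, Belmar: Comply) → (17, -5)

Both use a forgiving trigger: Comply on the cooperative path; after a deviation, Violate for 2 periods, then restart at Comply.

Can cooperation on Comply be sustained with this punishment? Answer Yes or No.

Yes

A one-shot deviation gives 17 now, then 7 for 2 periods, then back to 14.
Gain from deviating: (17−14) today; loss: (14−7) in each of the next 2 periods.
No-deviation condition: (14−7)(β+…+β^2) ≥ 17−14, i.e. β+…+β^2 ≥ 3/7.
At β = 2/3: β+…+β^2 = 1.1111 ≥ 0.4286.
So cooperation is sustainable.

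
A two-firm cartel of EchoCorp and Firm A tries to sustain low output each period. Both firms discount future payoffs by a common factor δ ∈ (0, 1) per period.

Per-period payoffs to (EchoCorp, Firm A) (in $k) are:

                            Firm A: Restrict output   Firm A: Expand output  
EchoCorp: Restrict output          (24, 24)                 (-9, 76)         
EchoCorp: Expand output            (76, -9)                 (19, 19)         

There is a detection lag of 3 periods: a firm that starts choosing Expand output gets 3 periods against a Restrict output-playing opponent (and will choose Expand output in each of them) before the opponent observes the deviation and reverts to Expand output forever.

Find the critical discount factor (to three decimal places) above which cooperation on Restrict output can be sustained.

0.970

The best deviation is to choose Expand output for all 3 undetected periods, earning 76 each, then 19 forever once detected.
Deviation value: 76(1−δ^3)/(1−δ) + 19δ^3/(1−δ); cooperation value: 24/(1−δ).
IC: 24 ≥ 76(1−δ^3) + 19δ^3 = 76 − 57δ^3.
So δ^3 ≥ 52/57, giving δ ≥ (52/57)^(1/3) ≈ 0.970.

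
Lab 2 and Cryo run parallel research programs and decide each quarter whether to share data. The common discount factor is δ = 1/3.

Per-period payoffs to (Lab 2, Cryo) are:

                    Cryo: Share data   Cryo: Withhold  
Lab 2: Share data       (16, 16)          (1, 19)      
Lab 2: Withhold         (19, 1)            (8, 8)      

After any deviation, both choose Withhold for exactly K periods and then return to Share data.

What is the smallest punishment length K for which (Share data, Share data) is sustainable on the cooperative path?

2

No profitable deviation requires (16−8)(δ+…+δ^K) ≥ 19−16, i.e. δ+…+δ^K ≥ 3/8 ≈ 0.3750.
With δ = 1/3, the partial sums are K=1: 0.3333, K=2: 0.4444.
K = 2 is the first length at which the sum reaches 0.3750.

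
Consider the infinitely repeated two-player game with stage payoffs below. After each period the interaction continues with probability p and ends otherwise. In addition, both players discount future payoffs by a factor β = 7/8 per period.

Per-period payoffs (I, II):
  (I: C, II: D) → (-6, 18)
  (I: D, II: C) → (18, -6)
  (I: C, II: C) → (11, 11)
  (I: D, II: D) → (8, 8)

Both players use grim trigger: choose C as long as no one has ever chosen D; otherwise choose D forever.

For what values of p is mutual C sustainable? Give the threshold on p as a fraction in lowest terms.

With continuation probability p and discount β, the effective per-period discount factor is βp.
Grim-trigger IC: βp ≥ (18−11)/(18−8) = 7/10.
So p ≥ (7/10)/(7/8) = 4/5.

4/5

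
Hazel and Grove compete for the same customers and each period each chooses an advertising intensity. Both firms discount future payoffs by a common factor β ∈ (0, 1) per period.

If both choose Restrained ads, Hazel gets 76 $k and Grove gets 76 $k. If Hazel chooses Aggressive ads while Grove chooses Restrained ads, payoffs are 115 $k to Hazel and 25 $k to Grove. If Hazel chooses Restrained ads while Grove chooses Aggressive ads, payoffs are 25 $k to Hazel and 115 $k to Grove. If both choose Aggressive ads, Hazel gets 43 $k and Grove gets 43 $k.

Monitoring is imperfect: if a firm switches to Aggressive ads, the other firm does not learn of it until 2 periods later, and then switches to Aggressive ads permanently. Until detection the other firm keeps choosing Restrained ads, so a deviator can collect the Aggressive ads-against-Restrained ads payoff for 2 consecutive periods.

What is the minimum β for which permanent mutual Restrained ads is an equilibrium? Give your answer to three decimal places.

0.736

A deviator earns 115 for 2 periods, then 43 forever; cooperating earns 76 forever. Multiplying the IC by (1−β):
76 ≥ 115(1−β^2) + 43β^2, so 72·β^2 ≥ 39 and β^2 ≥ 13/24.
β ≥ (13/24)^(1/2) ≈ 0.736.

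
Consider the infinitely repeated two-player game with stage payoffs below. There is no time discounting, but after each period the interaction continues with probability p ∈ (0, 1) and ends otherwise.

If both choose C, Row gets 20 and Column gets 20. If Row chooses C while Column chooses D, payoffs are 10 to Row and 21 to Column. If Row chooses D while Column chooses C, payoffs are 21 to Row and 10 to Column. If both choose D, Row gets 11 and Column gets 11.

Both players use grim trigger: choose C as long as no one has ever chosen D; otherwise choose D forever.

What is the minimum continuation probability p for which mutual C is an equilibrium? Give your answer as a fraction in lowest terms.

Expected cooperation value is 20 + p·20 + p²·20 + … = 20/(1−p); deviation gives 21 + p·11/(1−p).
20 ≥ 21(1−p) + 11p ⇒ 10p ≥ 1 ⇒ p ≥ 1/10.

1/10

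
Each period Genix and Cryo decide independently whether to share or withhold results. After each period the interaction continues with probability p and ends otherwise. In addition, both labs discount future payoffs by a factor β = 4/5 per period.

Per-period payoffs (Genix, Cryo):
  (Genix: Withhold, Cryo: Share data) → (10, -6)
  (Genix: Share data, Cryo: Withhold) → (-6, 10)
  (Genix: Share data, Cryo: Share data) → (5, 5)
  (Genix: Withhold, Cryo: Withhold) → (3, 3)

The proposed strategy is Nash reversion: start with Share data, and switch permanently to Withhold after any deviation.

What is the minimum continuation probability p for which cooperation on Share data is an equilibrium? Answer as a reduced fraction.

Expected continuation weight on next period's payoff is β·p = 4/5·p, which plays the role of the discount factor.
Cooperation requires 4/5·p ≥ (10−5)/(10−3) = 5/7, hence p ≥ 25/28.

25/28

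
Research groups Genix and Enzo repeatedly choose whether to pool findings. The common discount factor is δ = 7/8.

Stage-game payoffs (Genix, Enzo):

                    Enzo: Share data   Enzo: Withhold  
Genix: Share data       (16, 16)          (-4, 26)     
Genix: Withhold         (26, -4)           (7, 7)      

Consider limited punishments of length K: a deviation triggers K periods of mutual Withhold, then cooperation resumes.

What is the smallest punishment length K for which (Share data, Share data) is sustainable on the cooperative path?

2

IC: δ(1−δ^K)/(1−δ) ≥ (26−16)/(16−7) = 10/9.
With δ = 7/8: need 1 − δ^K ≥ 10/9·(1−7/8)/(7/8), i.e. δ^K ≤ 0.8413.
Since (7/8)^1 = 0.8750 and (7/8)^2 = 0.7656, the smallest such K is 2.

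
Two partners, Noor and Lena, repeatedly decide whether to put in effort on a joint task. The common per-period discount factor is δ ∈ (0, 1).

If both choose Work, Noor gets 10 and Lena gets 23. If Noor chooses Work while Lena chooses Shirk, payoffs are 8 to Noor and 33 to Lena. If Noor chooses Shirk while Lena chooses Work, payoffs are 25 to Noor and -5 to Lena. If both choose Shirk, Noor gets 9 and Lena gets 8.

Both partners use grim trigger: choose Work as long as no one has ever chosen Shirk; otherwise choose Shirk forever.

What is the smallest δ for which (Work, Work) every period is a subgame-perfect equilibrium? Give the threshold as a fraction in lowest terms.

Noor: cooperation gives 10 each period; deviation gives 25 once then 9 forever.
  10/(1−δ) ≥ 25 + 9δ/(1−δ) ⇒ δ ≥ 15/16.
Lena: cooperation gives 23 each period; deviation gives 33 once then 8 forever.
  δ ≥ 10/25 = 2/5.
Both must hold, so the binding constraint is Noor's: δ ≥ 15/16.

15/16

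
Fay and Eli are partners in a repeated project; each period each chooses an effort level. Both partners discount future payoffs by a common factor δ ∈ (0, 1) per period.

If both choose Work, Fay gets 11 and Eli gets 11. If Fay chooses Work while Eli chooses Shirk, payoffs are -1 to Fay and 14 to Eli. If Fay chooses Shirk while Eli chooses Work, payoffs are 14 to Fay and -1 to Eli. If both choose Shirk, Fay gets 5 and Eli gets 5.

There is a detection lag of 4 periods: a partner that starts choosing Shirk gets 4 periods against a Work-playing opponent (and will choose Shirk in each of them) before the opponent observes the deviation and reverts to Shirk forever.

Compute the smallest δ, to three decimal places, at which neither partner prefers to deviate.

Deviating for the 4 undetected periods gains 14−11 = 3 per period over cooperation, then loses 11−5 = 6 per period forever once punishment starts.
Gain: 3(1 + δ + … + δ^3); loss: 6·δ^4/(1−δ).
No profitable deviation ⇔ 3(1−δ^4) ≤ 6·δ^4, i.e. δ^4 ≥ 3/(3+6) = 1/3.
Hence δ ≥ (1/3)^(1/4) ≈ 0.760.

0.760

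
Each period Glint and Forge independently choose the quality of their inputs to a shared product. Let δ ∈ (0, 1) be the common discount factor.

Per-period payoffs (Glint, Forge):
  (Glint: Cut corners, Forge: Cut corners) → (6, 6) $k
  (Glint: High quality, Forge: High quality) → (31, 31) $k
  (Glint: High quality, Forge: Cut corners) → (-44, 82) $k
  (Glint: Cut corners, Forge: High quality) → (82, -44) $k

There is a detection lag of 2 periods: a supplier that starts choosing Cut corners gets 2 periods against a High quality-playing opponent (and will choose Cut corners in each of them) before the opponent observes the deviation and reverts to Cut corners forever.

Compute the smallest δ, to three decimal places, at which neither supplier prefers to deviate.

0.819

Deviating for the 2 undetected periods gains 82−31 = 51 per period over cooperation, then loses 31−6 = 25 per period forever once punishment starts.
Gain: 51(1 + δ + … + δ^1); loss: 25·δ^2/(1−δ).
No profitable deviation ⇔ 51(1−δ^2) ≤ 25·δ^2, i.e. δ^2 ≥ 51/(51+25) = 51/76.
Hence δ ≥ (51/76)^(1/2) ≈ 0.819.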